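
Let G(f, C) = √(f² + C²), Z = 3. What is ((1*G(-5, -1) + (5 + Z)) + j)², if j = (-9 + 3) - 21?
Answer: (19 - √26)² ≈ 193.24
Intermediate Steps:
G(f, C) = √(C² + f²)
j = -27 (j = -6 - 21 = -27)
((1*G(-5, -1) + (5 + Z)) + j)² = ((1*√((-1)² + (-5)²) + (5 + 3)) - 27)² = ((1*√(1 + 25) + 8) - 27)² = ((1*√26 + 8) - 27)² = ((√26 + 8) - 27)² = ((8 + √26) - 27)² = (-19 + √26)²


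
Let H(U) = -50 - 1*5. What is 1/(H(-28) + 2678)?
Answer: 1/2623 ≈ 0.00038124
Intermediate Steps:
H(U) = -55 (H(U) = -50 - 5 = -55)
1/(H(-28) + 2678) = 1/(-55 + 2678) = 1/2623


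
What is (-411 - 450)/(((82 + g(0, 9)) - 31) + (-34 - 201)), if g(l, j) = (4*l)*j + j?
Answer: 123/25 ≈ 4.9200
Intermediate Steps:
g(l, j) = j + 4*j*l (g(l, j) = 4*j*l + j = j + 4*j*l)
(-411 - 450)/(((82 + g(0, 9)) - 31) + (-34 - 201)) = (-411 - 450)/(((82 + 9*(1 + 4*0)) - 31) + (-34 - 201)) = -861/(((82 + 9*(1 + 0)) - 31) - 235) = -861/(((82 + 9*1) - 31) - 235) = -861/(((82 + 9) - 31) - 235) = -861/((91 - 31) - 235) = -861/(60 - 235) = -861/(-175) = -861*(-1/175) = 123/25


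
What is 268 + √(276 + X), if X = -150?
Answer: 268 + 3*√14 ≈ 279.23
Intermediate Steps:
268 + √(276 + X) = 268 + √(276 - 150) = 268 + √126 = 268 + 3*√14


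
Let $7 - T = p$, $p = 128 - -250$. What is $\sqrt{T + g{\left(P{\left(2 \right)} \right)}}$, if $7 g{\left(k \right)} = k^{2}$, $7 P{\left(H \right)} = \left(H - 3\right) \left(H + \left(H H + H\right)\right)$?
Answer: $\frac{i \sqrt{890323}}{49} \approx 19.257 i$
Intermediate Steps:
$p = 378$ ($p = 128 + 250 = 378$)
$P{\left(H \right)} = \frac{\left(-3 + H\right) \left(H^{2} + 2 H\right)}{7}$ ($P{\left(H \right)} = \frac{\left(H - 3\right) \left(H + \left(H H + H\right)\right)}{7} = \frac{\left(-3 + H\right) \left(H + \left(H^{2} + H\right)\right)}{7} = \frac{\left(-3 + H\right) \left(H + \left(H + H^{2}\right)\right)}{7} = \frac{\left(-3 + H\right) \left(H^{2} + 2 H\right)}{7}$)
$T = -371$ ($T = 7 - 378 = -371$)
$g{\left(k \right)} = \frac{k^{2}}{7}$
$\sqrt{T + g{\left(P{\left(2 \right)} \right)}} = \sqrt{-371 + \frac{\left(\frac{1}{7} \cdot 2 \left(-6 + 2^{2} - 2\right)\right)^{2}}{7}} = \sqrt{-371 + \frac{\left(\frac{1}{7} \cdot 2 \left(-6 + 4 - 2\right)\right)^{2}}{7}} = \sqrt{-371 + \frac{\left(\frac{1}{7} \cdot 2 \left(-4\right)\right)^{2}}{7}} = \sqrt{-371 + \frac{\left(- \frac{8}{7}\right)^{2}}{7}} = \sqrt{-371 + \frac{1}{7} \cdot \frac{64}{49}} = \sqrt{-371 + \frac{64}{343}} = \sqrt{- \frac{127189}{343}} = \frac{i \sqrt{890323}}{49}$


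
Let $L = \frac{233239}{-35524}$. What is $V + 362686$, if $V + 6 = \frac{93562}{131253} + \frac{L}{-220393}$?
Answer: $\frac{372694820612188051531}{1027611360047796} \approx 3.6268 \cdot 10^{5}$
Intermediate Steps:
$L = - \frac{233239}{35524}$ ($L = 233239 \left(- \frac{1}{35524}\right) = - \frac{233239}{35524} \approx -6.5657$)
$V = - \frac{5433118106888525}{1027611360047796}$ ($V = -6 + \left(\frac{93562}{131253} - \frac{233239}{35524 \left(-220393\right)}\right) = -6 + \left(93562 \cdot \frac{1}{131253} - - \frac{233239}{7829240932}\right) = -6 + \left(\frac{93562}{131253} + \frac{233239}{7829240932}\right) = -6 + \frac{732550053398251}{1027611360047796} = - \frac{5433118106888525}{1027611360047796} \approx -5.2871$)
$V + 362686 = - \frac{5433118106888525}{1027611360047796} + 362686 = \frac{372694820612188051531}{1027611360047796}$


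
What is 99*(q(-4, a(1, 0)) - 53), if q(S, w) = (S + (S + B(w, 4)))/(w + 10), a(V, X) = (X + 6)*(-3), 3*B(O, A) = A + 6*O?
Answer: -4719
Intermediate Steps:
B(O, A) = 2*O + A/3 (B(O, A) = (A + 6*O)/3 = 2*O + A/3)
a(V, X) = -18 - 3*X (a(V, X) = (6 + X)*(-3) = -18 - 3*X)
q(S, w) = (4/3 + 2*S + 2*w)/(10 + w) (q(S, w) = (S + (S + (2*w + (1/3)*4)))/(w + 10) = (S + (S + (2*w + 4/3)))/(10 + w) = (S + (S + (4/3 + 2*w)))/(10 + w) = (S + (4/3 + S + 2*w))/(10 + w) = (4/3 + 2*S + 2*w)/(10 + w))
99*(q(-4, a(1, 0)) - 53) = 99*(2*(2 + 3*(-4) + 3*(-18 - 3*0))/(3*(10 + (-18 - 3*0))) - 53) = 99*(2*(2 - 12 + 3*(-18 + 0))/(3*(10 + (-18 + 0))) - 53) = 99*(2*(2 - 12 + 3*(-18))/(3*(10 - 18)) - 53) = 99*((2/3)*(2 - 12 - 54)/(-8) - 53) = 99*((2/3)*(-1/8)*(-64) - 53) = 99*(16/3 - 53) = 99*(-143/3) = -4719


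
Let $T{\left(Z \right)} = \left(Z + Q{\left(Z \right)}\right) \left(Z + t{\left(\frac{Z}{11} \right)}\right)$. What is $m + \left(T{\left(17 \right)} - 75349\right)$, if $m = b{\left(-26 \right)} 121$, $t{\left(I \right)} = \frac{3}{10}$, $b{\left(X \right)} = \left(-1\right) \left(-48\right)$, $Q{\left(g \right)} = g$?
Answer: $- \frac{344764}{5} \approx -68953.0$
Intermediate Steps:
$b{\left(X \right)} = 48$
$t{\left(I \right)} = \frac{3}{10}$ ($t{\left(I \right)} = 3 \cdot \frac{1}{10} = \frac{3}{10}$)
$m = 5808$ ($m = 48 \cdot 121 = 5808$)
$T{\left(Z \right)} = 2 Z \left(\frac{3}{10} + Z\right)$ ($T{\left(Z \right)} = \left(Z + Z\right) \left(Z + \frac{3}{10}\right) = 2 Z \left(\frac{3}{10} + Z\right)$)
$m + \left(T{\left(17 \right)} - 75349\right) = 5808 - \left(75349 - \frac{17 \left(3 + 10 \cdot 17\right)}{5}\right) = 5808 - \left(75349 - \frac{17 \left(3 + 170\right)}{5}\right) = 5808 - \left(75349 - \frac{2941}{5}\right) = 5808 + \left(\frac{2941}{5} - 75349\right) = 5808 - \frac{373804}{5} = - \frac{344764}{5}$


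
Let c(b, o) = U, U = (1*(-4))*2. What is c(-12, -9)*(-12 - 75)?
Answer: 696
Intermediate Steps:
U = -8 (U = -4*2 = -8)
c(b, o) = -8
c(-12, -9)*(-12 - 75) = -8*(-12 - 75) = -8*(-87) = 696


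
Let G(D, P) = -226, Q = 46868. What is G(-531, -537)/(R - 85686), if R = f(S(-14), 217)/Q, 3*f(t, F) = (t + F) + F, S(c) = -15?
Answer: 31776504/12047793925 ≈ 0.0026375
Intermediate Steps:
f(t, F) = t/3 + 2*F/3 (f(t, F) = ((t + F) + F)/3 = ((F + t) + F)/3 = (t + 2*F)/3 = t/3 + 2*F/3)
R = 419/140604 (R = ((⅓)*(-15) + (⅔)*217)/46868 = (-5 + 434/3)*(1/46868) = (419/3)*(1/46868) = 419/140604 ≈ 0.0029800)
G(-531, -537)/(R - 85686) = -226/(419/140604 - 85686) = -226/(-12047793925/140604) = -226*(-140604/12047793925) = 31776504/12047793925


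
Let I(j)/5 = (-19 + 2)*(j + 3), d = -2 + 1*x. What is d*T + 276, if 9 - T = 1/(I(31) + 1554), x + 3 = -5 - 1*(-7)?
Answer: 332661/1336 ≈ 249.00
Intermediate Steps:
x = -1 (x = -3 + (-5 - 1*(-7)) = -3 + (-5 + 7) = -3 + 2 = -1)
d = -3 (d = -2 + 1*(-1) = -2 - 1 = -3)
I(j) = -255 - 85*j (I(j) = 5*((-19 + 2)*(j + 3)) = 5*(-17*(3 + j)) = 5*(-51 - 17*j) = -255 - 85*j)
T = 12025/1336 (T = 9 - 1/((-255 - 85*31) + 1554) = 9 - 1/((-255 - 2635) + 1554) = 9 - 1/(-2890 + 1554) = 9 - 1/(-1336) = 9 - 1*(-1/1336) = 9 + 1/1336 = 12025/1336 ≈ 9.0007)
d*T + 276 = -3*12025/1336 + 276 = -36075/1336 + 276 = 332661/1336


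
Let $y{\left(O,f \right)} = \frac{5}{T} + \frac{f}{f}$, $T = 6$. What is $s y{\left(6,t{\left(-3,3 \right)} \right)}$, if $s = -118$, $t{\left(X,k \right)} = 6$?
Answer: $- \frac{649}{3} \approx -216.33$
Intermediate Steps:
$y{\left(O,f \right)} = \frac{11}{6}$ ($y{\left(O,f \right)} = \frac{5}{6} + \frac{f}{f} = 5 \cdot \frac{1}{6} + 1 = \frac{5}{6} + 1 = \frac{11}{6}$)
$s y{\left(6,t{\left(-3,3 \right)} \right)} = \left(-118\right) \frac{11}{6} = - \frac{649}{3}$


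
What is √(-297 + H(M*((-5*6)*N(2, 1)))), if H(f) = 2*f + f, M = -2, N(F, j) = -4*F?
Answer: 3*I*√193 ≈ 41.677*I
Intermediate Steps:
H(f) = 3*f
√(-297 + H(M*((-5*6)*N(2, 1)))) = √(-297 + 3*(-2*(-5*6)*(-4*2))) = √(-297 + 3*(-(-60)*(-8))) = √(-297 + 3*(-2*240)) = √(-297 + 3*(-480)) = √(-297 - 1440) = √(-1737) = 3*I*√193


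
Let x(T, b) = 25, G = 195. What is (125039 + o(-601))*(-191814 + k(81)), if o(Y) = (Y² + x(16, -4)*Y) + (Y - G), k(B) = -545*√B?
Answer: -92540355261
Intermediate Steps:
o(Y) = -195 + Y² + 26*Y (o(Y) = (Y² + 25*Y) + (Y - 1*195) = (Y² + 25*Y) + (Y - 195) = (Y² + 25*Y) + (-195 + Y) = -195 + Y² + 26*Y)
(125039 + o(-601))*(-191814 + k(81)) = (125039 + (-195 + (-601)² + 26*(-601)))*(-191814 - 545*√81) = (125039 + (-195 + 361201 - 15626))*(-191814 - 545*9) = (125039 + 345380)*(-191814 - 4905) = 470419*(-196719) = -92540355261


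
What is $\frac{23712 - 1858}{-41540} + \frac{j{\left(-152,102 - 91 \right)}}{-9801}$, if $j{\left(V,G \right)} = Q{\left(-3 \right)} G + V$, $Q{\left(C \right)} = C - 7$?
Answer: $- \frac{101653787}{203566770} \approx -0.49936$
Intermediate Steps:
$Q{\left(C \right)} = -7 + C$
$j{\left(V,G \right)} = V - 10 G$ ($j{\left(V,G \right)} = \left(-7 - 3\right) G + V = - 10 G + V = V - 10 G$)
$\frac{23712 - 1858}{-41540} + \frac{j{\left(-152,102 - 91 \right)}}{-9801} = \frac{23712 - 1858}{-41540} + \frac{-152 - 10 \left(102 - 91\right)}{-9801} = 21854 \left(- \frac{1}{41540}\right) + \left(-152 - 10 \left(102 - 91\right)\right) \left(- \frac{1}{9801}\right) = - \frac{10927}{20770} + \left(-152 - 110\right) \left(- \frac{1}{9801}\right) = - \frac{10927}{20770} - - \frac{262}{9801} = - \frac{10927}{20770} + \frac{262}{9801} = - \frac{101653787}{203566770}$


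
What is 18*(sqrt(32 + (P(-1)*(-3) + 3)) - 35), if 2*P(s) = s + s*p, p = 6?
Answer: -630 + 9*sqrt(182) ≈ -508.58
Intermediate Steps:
P(s) = 7*s/2 (P(s) = (s + s*6)/2 = (s + 6*s)/2 = (7*s)/2 = 7*s/2)
18*(sqrt(32 + (P(-1)*(-3) + 3)) - 35) = 18*(sqrt(32 + (((7/2)*(-1))*(-3) + 3)) - 35) = 18*(sqrt(32 + (-7/2*(-3) + 3)) - 35) = 18*(sqrt(32 + (21/2 + 3)) - 35) = 18*(sqrt(32 + 27/2) - 35) = 18*(sqrt(91/2) - 35) = 18*(sqrt(182)/2 - 35) = 18*(-35 + sqrt(182)/2) = -630 + 9*sqrt(182)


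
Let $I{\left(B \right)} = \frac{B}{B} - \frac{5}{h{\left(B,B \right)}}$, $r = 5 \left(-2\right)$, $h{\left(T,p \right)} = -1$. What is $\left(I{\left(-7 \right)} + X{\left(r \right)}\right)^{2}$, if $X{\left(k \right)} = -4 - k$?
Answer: $144$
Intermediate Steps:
$r = -10$
$I{\left(B \right)} = 6$ ($I{\left(B \right)} = \frac{B}{B} - \frac{5}{-1} = 1 - -5 = 1 + 5 = 6$)
$\left(I{\left(-7 \right)} + X{\left(r \right)}\right)^{2} = \left(6 - -6\right)^{2} = \left(6 + \left(-4 + 10\right)\right)^{2} = \left(6 + 6\right)^{2} = 12^{2} = 144$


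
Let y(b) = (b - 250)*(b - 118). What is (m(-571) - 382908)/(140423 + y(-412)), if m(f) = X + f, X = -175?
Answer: -383654/491283 ≈ -0.78092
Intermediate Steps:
y(b) = (-250 + b)*(-118 + b)
m(f) = -175 + f
(m(-571) - 382908)/(140423 + y(-412)) = ((-175 - 571) - 382908)/(140423 + (29500 + (-412)**2 - 368*(-412))) = (-746 - 382908)/(140423 + (29500 + 169744 + 151616)) = -383654/(140423 + 350860) = -383654/491283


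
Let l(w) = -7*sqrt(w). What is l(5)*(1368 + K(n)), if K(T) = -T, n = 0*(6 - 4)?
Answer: -9576*sqrt(5) ≈ -21413.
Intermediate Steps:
n = 0 (n = 0*2 = 0)
l(5)*(1368 + K(n)) = (-7*sqrt(5))*(1368 - 1*0) = (-7*sqrt(5))*(1368 + 0) = -7*sqrt(5)*1368 = -9576*sqrt(5)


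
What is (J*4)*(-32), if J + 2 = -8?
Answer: 1280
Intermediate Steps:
J = -10 (J = -2 - 8 = -10)
(J*4)*(-32) = -10*4*(-32) = -40*(-32) = 1280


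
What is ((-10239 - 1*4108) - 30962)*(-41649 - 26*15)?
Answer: 1904745051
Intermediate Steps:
((-10239 - 1*4108) - 30962)*(-41649 - 26*15) = ((-10239 - 4108) - 30962)*(-41649 - 390) = (-14347 - 30962)*(-42039) = -45309*(-42039) = 1904745051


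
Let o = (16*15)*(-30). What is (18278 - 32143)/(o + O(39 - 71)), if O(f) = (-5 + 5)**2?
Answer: 2773/1440 ≈ 1.9257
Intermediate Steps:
O(f) = 0 (O(f) = 0**2 = 0)
o = -7200 (o = 240*(-30) = -7200)
(18278 - 32143)/(o + O(39 - 71)) = (18278 - 32143)/(-7200 + 0) = -13865/(-7200) = -13865*(-1/7200) = 2773/1440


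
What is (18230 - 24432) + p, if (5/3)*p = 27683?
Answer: 52039/5 ≈ 10408.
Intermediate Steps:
p = 83049/5 (p = (⅗)*27683 = 83049/5 ≈ 16610.)
(18230 - 24432) + p = (18230 - 24432) + 83049/5 = -6202 + 83049/5 = 52039/5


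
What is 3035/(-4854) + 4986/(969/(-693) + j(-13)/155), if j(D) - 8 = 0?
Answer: -866700524015/234045318 ≈ -3703.1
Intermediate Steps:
j(D) = 8 (j(D) = 8 + 0 = 8)
3035/(-4854) + 4986/(969/(-693) + j(-13)/155) = 3035/(-4854) + 4986/(969/(-693) + 8/155) = 3035*(-1/4854) + 4986/(969*(-1/693) + 8*(1/155)) = -3035/4854 + 4986/(-323/231 + 8/155) = -3035/4854 + 4986/(-48217/35805) = -3035/4854 + 4986*(-35805/48217) = -3035/4854 - 178523730/48217 = -866700524015/234045318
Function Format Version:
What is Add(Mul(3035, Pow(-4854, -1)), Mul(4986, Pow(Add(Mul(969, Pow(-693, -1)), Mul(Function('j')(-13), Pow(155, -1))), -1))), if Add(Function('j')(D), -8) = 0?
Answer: Rational(-866700524015, 234045318) ≈ -3703.1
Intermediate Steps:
Function('j')(D) = 8 (Function('j')(D) = Add(8, 0) = 8)
Add(Mul(3035, Pow(-4854, -1)), Mul(4986, Pow(Add(Mul(969, Pow(-693, -1)), Mul(Function('j')(-13), Pow(155, -1))), -1))) = Add(Mul(3035, Pow(-4854, -1)), Mul(4986, Pow(Add(Mul(969, Pow(-693, -1)), Mul(8, Pow(155, -1))), -1))) = Add(Mul(3035, Rational(-1, 4854)), Mul(4986, Pow(Add(Mul(969, Rational(-1, 693)), Mul(8, Rational(1, 155))), -1))) = Add(Rational(-3035, 4854), Mul(4986, Pow(Add(Rational(-323, 231), Rational(8, 155)), -1))) = Add(Rational(-3035, 4854), Mul(4986, Pow(Rational(-48217, 35805), -1))) = Add(Rational(-3035, 4854), Mul(4986, Rational(-35805, 48217))) = Add(Rational(-3035, 4854), Rational(-178523730, 48217)) = Rational(-866700524015, 234045318)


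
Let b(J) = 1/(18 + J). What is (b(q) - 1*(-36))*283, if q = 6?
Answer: 244795/24 ≈ 10200.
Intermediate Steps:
(b(q) - 1*(-36))*283 = (1/(18 + 6) - 1*(-36))*283 = (1/24 + 36)*283 = (865/24)*283 = 244795/24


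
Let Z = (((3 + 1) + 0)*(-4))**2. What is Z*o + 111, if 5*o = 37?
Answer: 10027/5 ≈ 2005.4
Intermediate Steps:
o = 37/5 (o = (1/5)*37 = 37/5 ≈ 7.4000)
Z = 256 (Z = ((4 + 0)*(-4))**2 = (4*(-4))**2 = (-16)**2 = 256)
Z*o + 111 = 256*(37/5) + 111 = 9472/5 + 111 = 10027/5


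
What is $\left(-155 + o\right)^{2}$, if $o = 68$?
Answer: $7569$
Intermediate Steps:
$\left(-155 + o\right)^{2} = \left(-155 + 68\right)^{2} = \left(-87\right)^{2} = 7569$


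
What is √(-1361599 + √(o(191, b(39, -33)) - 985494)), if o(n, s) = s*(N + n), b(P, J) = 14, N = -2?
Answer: √(-1361599 + 8*I*√15357) ≈ 0.425 + 1166.9*I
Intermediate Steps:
o(n, s) = s*(-2 + n)
√(-1361599 + √(o(191, b(39, -33)) - 985494)) = √(-1361599 + √(14*(-2 + 191) - 985494)) = √(-1361599 + √(14*189 - 985494)) = √(-1361599 + √(2646 - 985494)) = √(-1361599 + √(-982848)) = √(-1361599 + 8*I*√15357)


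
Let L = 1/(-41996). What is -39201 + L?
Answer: -1646285197/41996 ≈ -39201.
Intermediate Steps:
L = -1/41996 ≈ -2.3812e-5
-39201 + L = -39201 - 1/41996 = -1646285197/41996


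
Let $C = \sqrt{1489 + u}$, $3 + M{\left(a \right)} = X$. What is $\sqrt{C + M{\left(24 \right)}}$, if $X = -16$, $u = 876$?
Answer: $\sqrt{-19 + \sqrt{2365}} \approx 5.4435$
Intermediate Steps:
$M{\left(a \right)} = -19$ ($M{\left(a \right)} = -3 - 16 = -19$)
$C = \sqrt{2365}$ ($C = \sqrt{1489 + 876} = \sqrt{2365} \approx 48.631$)
$\sqrt{C + M{\left(24 \right)}} = \sqrt{\sqrt{2365} - 19} = \sqrt{-19 + \sqrt{2365}}$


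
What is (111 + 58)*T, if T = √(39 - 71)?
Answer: 676*I*√2 ≈ 956.01*I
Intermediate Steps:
T = 4*I*√2 (T = √(-32) = 4*I*√2 ≈ 5.6569*I)
(111 + 58)*T = (111 + 58)*(4*I*√2) = 169*(4*I*√2) = 676*I*√2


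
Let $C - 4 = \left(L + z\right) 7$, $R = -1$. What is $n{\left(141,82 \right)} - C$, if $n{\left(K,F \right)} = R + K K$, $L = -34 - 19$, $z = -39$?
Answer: $20520$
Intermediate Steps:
$L = -53$ ($L = -34 - 19 = -53$)
$n{\left(K,F \right)} = -1 + K^{2}$ ($n{\left(K,F \right)} = -1 + K K = -1 + K^{2}$)
$C = -640$ ($C = 4 + \left(-53 - 39\right) 7 = 4 - 644 = -640$)
$n{\left(141,82 \right)} - C = \left(-1 + 141^{2}\right) - -640 = \left(-1 + 19881\right) + 640 = 19880 + 640 = 20520$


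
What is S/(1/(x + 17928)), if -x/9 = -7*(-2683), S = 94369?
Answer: -14259250269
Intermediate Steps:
x = -169029 (x = -(-63)*(-2683) = -9*18781 = -169029)
S/(1/(x + 17928)) = 94369/(1/(-169029 + 17928)) = 94369/(1/(-151101)) = 94369/(-1/151101) = 94369*(-151101) = -14259250269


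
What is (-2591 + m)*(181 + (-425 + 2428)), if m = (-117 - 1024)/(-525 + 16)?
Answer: -2877808752/509 ≈ -5.6538e+6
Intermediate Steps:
m = 1141/509 (m = -1141/(-509) = -1141*(-1/509) = 1141/509 ≈ 2.2416)
(-2591 + m)*(181 + (-425 + 2428)) = (-2591 + 1141/509)*(181 + (-425 + 2428)) = -1317678*(181 + 2003)/509 = -1317678/509*2184 = -2877808752/509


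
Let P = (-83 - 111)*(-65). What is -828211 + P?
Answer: -815601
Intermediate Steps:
P = 12610 (P = -194*(-65) = 12610)
-828211 + P = -828211 + 12610 = -815601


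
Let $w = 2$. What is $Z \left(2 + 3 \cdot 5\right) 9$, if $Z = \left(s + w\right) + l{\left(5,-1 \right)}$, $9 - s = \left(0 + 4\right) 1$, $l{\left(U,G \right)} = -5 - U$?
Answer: $-459$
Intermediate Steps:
$s = 5$ ($s = 9 - \left(0 + 4\right) 1 = 9 - 4 \cdot 1 = 9 - 4 = 5$)
$Z = -3$ ($Z = \left(5 + 2\right) - 10 = 7 - 10 = -3$)
$Z \left(2 + 3 \cdot 5\right) 9 = - 3 \left(2 + 3 \cdot 5\right) 9 = - 3 \left(2 + 15\right) 9 = \left(-3\right) 17 \cdot 9 = \left(-51\right) 9 = -459$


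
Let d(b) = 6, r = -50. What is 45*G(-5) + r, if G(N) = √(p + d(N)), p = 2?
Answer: -50 + 90*√2 ≈ 77.279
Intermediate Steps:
G(N) = 2*√2 (G(N) = √(2 + 6) = √8 = 2*√2)
45*G(-5) + r = 45*(2*√2) - 50 = 90*√2 - 50 = -50 + 90*√2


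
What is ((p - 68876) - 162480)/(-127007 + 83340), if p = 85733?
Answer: 145623/43667 ≈ 3.3349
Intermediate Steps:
((p - 68876) - 162480)/(-127007 + 83340) = ((85733 - 68876) - 162480)/(-127007 + 83340) = (16857 - 162480)/(-43667) = -145623*(-1/43667) = 145623/43667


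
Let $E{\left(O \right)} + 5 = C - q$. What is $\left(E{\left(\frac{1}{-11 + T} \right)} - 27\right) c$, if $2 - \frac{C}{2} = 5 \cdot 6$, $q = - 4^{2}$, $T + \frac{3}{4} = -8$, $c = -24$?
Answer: $1728$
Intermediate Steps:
$T = - \frac{35}{4}$ ($T = - \frac{3}{4} - 8 = - \frac{35}{4} \approx -8.75$)
$q = -16$ ($q = \left(-1\right) 16 = -16$)
$C = -56$ ($C = 4 - 2 \cdot 5 \cdot 6 = 4 - 60 = -56$)
$E{\left(O \right)} = -45$ ($E{\left(O \right)} = -5 - 40 = -45$)
$\left(E{\left(\frac{1}{-11 + T} \right)} - 27\right) c = \left(-45 - 27\right) \left(-24\right) = \left(-72\right) \left(-24\right) = 1728$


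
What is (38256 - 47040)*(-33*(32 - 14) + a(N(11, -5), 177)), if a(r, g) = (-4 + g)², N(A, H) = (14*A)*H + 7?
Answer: -257678640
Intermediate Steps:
N(A, H) = 7 + 14*A*H (N(A, H) = 14*A*H + 7 = 7 + 14*A*H)
(38256 - 47040)*(-33*(32 - 14) + a(N(11, -5), 177)) = (38256 - 47040)*(-33*(32 - 14) + (-4 + 177)²) = -8784*(-33*18 + 173²) = -8784*(-594 + 29929) = -8784*29335 = -257678640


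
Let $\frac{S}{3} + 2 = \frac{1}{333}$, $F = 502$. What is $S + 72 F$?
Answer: $\frac{4011319}{111} \approx 36138.0$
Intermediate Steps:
$S = - \frac{665}{111}$ ($S = -6 + \frac{3}{333} = -6 + 3 \cdot \frac{1}{333} = -6 + \frac{1}{111} = - \frac{665}{111} \approx -5.991$)
$S + 72 F = - \frac{665}{111} + 72 \cdot 502 = - \frac{665}{111} + 36144 = \frac{4011319}{111}$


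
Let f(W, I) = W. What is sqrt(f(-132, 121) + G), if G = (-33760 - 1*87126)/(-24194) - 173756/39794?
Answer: I*sqrt(7610729637459643847)/240694009 ≈ 11.462*I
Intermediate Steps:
G = 151671205/240694009 (G = (-33760 - 87126)*(-1/24194) - 173756*1/39794 = -120886*(-1/24194) - 86878/19897 = 60443/12097 - 86878/19897 = 151671205/240694009 ≈ 0.63014)
sqrt(f(-132, 121) + G) = sqrt(-132 + 151671205/240694009) = sqrt(-31619937983/240694009) = I*sqrt(7610729637459643847)/240694009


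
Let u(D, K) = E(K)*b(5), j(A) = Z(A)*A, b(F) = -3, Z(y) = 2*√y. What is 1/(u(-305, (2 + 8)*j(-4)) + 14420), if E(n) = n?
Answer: 721/10408340 - 6*I/2602085 ≈ 6.9271e-5 - 2.3058e-6*I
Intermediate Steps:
j(A) = 2*A^(3/2) (j(A) = (2*√A)*A = 2*A^(3/2))
u(D, K) = -3*K (u(D, K) = K*(-3) = -3*K)
1/(u(-305, (2 + 8)*j(-4)) + 14420) = 1/(-3*(2 + 8)*2*(-4)^(3/2) + 14420) = 1/(-30*2*(-8*I) + 14420) = 1/(-30*(-16*I) + 14420) = 1/(-(-480)*I + 14420) = 1/(480*I + 14420) = 1/(14420 + 480*I) = (14420 - 480*I)/208166800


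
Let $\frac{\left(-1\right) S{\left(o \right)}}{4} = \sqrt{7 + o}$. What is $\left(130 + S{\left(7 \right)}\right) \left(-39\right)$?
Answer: $-5070 + 156 \sqrt{14} \approx -4486.3$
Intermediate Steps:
$S{\left(o \right)} = - 4 \sqrt{7 + o}$
$\left(130 + S{\left(7 \right)}\right) \left(-39\right) = \left(130 - 4 \sqrt{7 + 7}\right) \left(-39\right) = \left(130 - 4 \sqrt{14}\right) \left(-39\right) = -5070 + 156 \sqrt{14}$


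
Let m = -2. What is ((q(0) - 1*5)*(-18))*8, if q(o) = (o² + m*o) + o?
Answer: 720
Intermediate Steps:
q(o) = o² - o (q(o) = (o² - 2*o) + o = o² - o)
((q(0) - 1*5)*(-18))*8 = ((0*(-1 + 0) - 1*5)*(-18))*8 = ((0*(-1) - 5)*(-18))*8 = ((0 - 5)*(-18))*8 = -5*(-18)*8 = 90*8 = 720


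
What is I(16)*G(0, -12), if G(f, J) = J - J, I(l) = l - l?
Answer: 0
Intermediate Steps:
I(l) = 0
G(f, J) = 0
I(16)*G(0, -12) = 0*0 = 0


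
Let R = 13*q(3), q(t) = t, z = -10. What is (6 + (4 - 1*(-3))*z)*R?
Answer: -2496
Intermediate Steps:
R = 39 (R = 13*3 = 39)
(6 + (4 - 1*(-3))*z)*R = (6 + (4 - 1*(-3))*(-10))*39 = (6 + (4 + 3)*(-10))*39 = (6 + 7*(-10))*39 = (6 - 70)*39 = -64*39 = -2496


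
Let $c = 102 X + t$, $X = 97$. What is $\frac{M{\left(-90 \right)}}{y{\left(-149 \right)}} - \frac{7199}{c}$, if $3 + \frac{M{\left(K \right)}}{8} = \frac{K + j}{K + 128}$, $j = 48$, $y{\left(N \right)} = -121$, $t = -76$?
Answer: $- \frac{10424069}{22571582} \approx -0.46182$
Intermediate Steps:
$M{\left(K \right)} = -24 + \frac{8 \left(48 + K\right)}{128 + K}$ ($M{\left(K \right)} = -24 + 8 \frac{K + 48}{K + 128} = -24 + 8 \frac{48 + K}{128 + K} = -24 + \frac{8 \left(48 + K\right)}{128 + K}$)
$c = 9818$ ($c = 102 \cdot 97 - 76 = 9894 - 76 = 9818$)
$\frac{M{\left(-90 \right)}}{y{\left(-149 \right)}} - \frac{7199}{c} = \frac{16 \frac{1}{128 - 90} \left(-168 - -90\right)}{-121} - \frac{7199}{9818} = \frac{16 \left(-168 + 90\right)}{38} \left(- \frac{1}{121}\right) - \frac{7199}{9818} = 16 \cdot \frac{1}{38} \left(-78\right) \left(- \frac{1}{121}\right) - \frac{7199}{9818} = \left(- \frac{624}{19}\right) \left(- \frac{1}{121}\right) - \frac{7199}{9818} = \frac{624}{2299} - \frac{7199}{9818} = - \frac{10424069}{22571582}$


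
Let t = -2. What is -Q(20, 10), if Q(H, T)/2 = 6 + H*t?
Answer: 68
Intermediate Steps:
Q(H, T) = 12 - 4*H (Q(H, T) = 2*(6 + H*(-2)) = 2*(6 - 2*H) = 12 - 4*H)
-Q(20, 10) = -(12 - 4*20) = -(12 - 80) = -1*(-68) = 68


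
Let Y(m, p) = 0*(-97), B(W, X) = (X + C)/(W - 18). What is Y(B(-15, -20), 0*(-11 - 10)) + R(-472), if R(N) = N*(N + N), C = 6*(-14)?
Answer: 445568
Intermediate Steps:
C = -84
R(N) = 2*N² (R(N) = N*(2*N) = 2*N²)
B(W, X) = (-84 + X)/(-18 + W) (B(W, X) = (X - 84)/(W - 18) = (-84 + X)/(-18 + W))
Y(m, p) = 0
Y(B(-15, -20), 0*(-11 - 10)) + R(-472) = 0 + 2*(-472)² = 0 + 2*222784 = 0 + 445568 = 445568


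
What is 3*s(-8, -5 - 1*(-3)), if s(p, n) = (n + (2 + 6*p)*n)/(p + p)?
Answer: -135/8 ≈ -16.875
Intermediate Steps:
s(p, n) = (n + n*(2 + 6*p))/(2*p) (s(p, n) = (n + n*(2 + 6*p))/((2*p)) = (n + n*(2 + 6*p))*(1/(2*p)) = (n + n*(2 + 6*p))/(2*p))
3*s(-8, -5 - 1*(-3)) = 3*(3*(-5 - 1*(-3)) + (3/2)*(-5 - 1*(-3))/(-8)) = 3*(3*(-5 + 3) + (3/2)*(-5 + 3)*(-⅛)) = 3*(3*(-2) + (3/2)*(-2)*(-⅛)) = 3*(-6 + 3/8) = 3*(-45/8) = -135/8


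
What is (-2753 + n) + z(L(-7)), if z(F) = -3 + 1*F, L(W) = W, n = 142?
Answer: -2621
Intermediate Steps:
z(F) = -3 + F
(-2753 + n) + z(L(-7)) = (-2753 + 142) + (-3 - 7) = -2611 - 10 = -2621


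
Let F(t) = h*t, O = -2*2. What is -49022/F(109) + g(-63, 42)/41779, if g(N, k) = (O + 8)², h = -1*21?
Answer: 2048126762/95632131 ≈ 21.417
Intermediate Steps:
O = -4
h = -21
g(N, k) = 16 (g(N, k) = (-4 + 8)² = 4² = 16)
F(t) = -21*t
-49022/F(109) + g(-63, 42)/41779 = -49022/((-21*109)) + 16/41779 = -49022/(-2289) + 16*(1/41779) = -49022*(-1/2289) + 16/41779 = 49022/2289 + 16/41779 = 2048126762/95632131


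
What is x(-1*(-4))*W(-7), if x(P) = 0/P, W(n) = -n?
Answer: 0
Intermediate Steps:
x(P) = 0
x(-1*(-4))*W(-7) = 0*(-1*(-7)) = 0*7 = 0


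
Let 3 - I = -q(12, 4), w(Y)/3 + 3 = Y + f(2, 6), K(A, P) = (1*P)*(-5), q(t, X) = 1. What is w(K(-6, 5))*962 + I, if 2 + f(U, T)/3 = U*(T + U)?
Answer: 40408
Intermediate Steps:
f(U, T) = -6 + 3*U*(T + U) (f(U, T) = -6 + 3*(U*(T + U)) = -6 + 3*U*(T + U))
K(A, P) = -5*P (K(A, P) = P*(-5) = -5*P)
w(Y) = 117 + 3*Y (w(Y) = -9 + 3*(Y + (-6 + 3*2² + 3*6*2)) = -9 + 3*(Y + (-6 + 3*4 + 36)) = -9 + 3*(Y + (-6 + 12 + 36)) = -9 + 3*(Y + 42) = -9 + 3*(42 + Y) = -9 + (126 + 3*Y) = 117 + 3*Y)
I = 4 (I = 3 - (-1) = 3 - 1*(-1) = 3 + 1 = 4)
w(K(-6, 5))*962 + I = (117 + 3*(-5*5))*962 + 4 = (117 + 3*(-25))*962 + 4 = (117 - 75)*962 + 4 = 42*962 + 4 = 40404 + 4 = 40408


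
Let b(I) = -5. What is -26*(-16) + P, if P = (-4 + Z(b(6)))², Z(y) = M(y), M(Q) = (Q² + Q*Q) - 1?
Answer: 2441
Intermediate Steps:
M(Q) = -1 + 2*Q² (M(Q) = (Q² + Q²) - 1 = 2*Q² - 1 = -1 + 2*Q²)
Z(y) = -1 + 2*y²
P = 2025 (P = (-4 + (-1 + 2*(-5)²))² = (-4 + (-1 + 2*25))² = (-4 + (-1 + 50))² = (-4 + 49)² = 45² = 2025)
-26*(-16) + P = -26*(-16) + 2025 = 416 + 2025 = 2441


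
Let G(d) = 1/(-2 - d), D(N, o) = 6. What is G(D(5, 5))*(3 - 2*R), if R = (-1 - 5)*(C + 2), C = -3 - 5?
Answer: 69/8 ≈ 8.6250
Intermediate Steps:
C = -8
R = 36 (R = (-1 - 5)*(-8 + 2) = -6*(-6) = 36)
G(D(5, 5))*(3 - 2*R) = (-1/(2 + 6))*(3 - 2*36) = (-1/8)*(3 - 72) = -1*⅛*(-69) = -⅛*(-69) = 69/8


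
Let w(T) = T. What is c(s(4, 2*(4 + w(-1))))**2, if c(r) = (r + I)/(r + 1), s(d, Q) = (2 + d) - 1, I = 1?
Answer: 1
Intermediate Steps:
s(d, Q) = 1 + d
c(r) = 1 (c(r) = (r + 1)/(r + 1) = (1 + r)/(1 + r) = 1)
c(s(4, 2*(4 + w(-1))))**2 = 1**2 = 1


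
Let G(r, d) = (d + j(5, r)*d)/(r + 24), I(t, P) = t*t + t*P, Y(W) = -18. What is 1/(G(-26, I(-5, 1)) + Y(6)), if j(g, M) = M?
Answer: 1/232 ≈ 0.0043103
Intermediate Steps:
I(t, P) = t² + P*t
G(r, d) = (d + d*r)/(24 + r) (G(r, d) = (d + r*d)/(r + 24) = (d + d*r)/(24 + r))
1/(G(-26, I(-5, 1)) + Y(6)) = 1/((-5*(1 - 5))*(1 - 26)/(24 - 26) - 18) = 1/(-5*(-4)*(-25)/(-2) - 18) = 1/(20*(-½)*(-25) - 18) = 1/(250 - 18) = 1/232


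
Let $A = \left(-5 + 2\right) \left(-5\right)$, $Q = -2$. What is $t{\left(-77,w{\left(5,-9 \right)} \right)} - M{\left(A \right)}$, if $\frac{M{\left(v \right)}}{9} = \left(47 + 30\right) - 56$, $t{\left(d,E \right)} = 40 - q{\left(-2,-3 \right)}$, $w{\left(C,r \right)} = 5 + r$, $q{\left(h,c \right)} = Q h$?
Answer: $-153$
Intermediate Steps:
$q{\left(h,c \right)} = - 2 h$
$A = 15$ ($A = \left(-3\right) \left(-5\right) = 15$)
$t{\left(d,E \right)} = 36$ ($t{\left(d,E \right)} = 40 - \left(-2\right) \left(-2\right) = 40 - 4 = 36$)
$M{\left(v \right)} = 189$ ($M{\left(v \right)} = 9 \left(\left(47 + 30\right) - 56\right) = 9 \left(77 - 56\right) = 9 \cdot 21 = 189$)
$t{\left(-77,w{\left(5,-9 \right)} \right)} - M{\left(A \right)} = 36 - 189 = -153$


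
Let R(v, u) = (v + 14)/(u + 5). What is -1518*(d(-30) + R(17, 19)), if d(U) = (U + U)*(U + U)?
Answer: -21867043/4 ≈ -5.4668e+6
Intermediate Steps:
R(v, u) = (14 + v)/(5 + u)
d(U) = 4*U**2 (d(U) = (2*U)*(2*U) = 4*U**2)
-1518*(d(-30) + R(17, 19)) = -1518*(4*(-30)**2 + (14 + 17)/(5 + 19)) = -1518*(4*900 + 31/24) = -1518*(3600 + (1/24)*31) = -1518*(3600 + 31/24) = -1518*86431/24 = -21867043/4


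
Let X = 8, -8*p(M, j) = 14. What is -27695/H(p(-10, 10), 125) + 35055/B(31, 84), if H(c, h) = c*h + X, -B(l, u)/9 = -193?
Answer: 24664025/162699 ≈ 151.59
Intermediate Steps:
B(l, u) = 1737 (B(l, u) = -9*(-193) = 1737)
p(M, j) = -7/4 (p(M, j) = -1/8*14 = -7/4)
H(c, h) = 8 + c*h (H(c, h) = c*h + 8 = 8 + c*h)
-27695/H(p(-10, 10), 125) + 35055/B(31, 84) = -27695/(8 - 7/4*125) + 35055/1737 = -27695/(8 - 875/4) + 35055*(1/1737) = -27695/(-843/4) + 3895/193 = -27695*(-4/843) + 3895/193 = 110780/843 + 3895/193 = 24664025/162699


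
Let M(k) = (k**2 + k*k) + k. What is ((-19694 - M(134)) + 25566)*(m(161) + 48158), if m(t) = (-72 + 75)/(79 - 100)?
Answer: -10171806270/7 ≈ -1.4531e+9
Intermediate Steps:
m(t) = -1/7 (m(t) = 3/(-21) = 3*(-1/21) = -1/7)
M(k) = k + 2*k**2 (M(k) = (k**2 + k**2) + k = 2*k**2 + k = k + 2*k**2)
((-19694 - M(134)) + 25566)*(m(161) + 48158) = ((-19694 - 134*(1 + 2*134)) + 25566)*(-1/7 + 48158) = ((-19694 - 134*(1 + 268)) + 25566)*(337105/7) = ((-19694 - 134*269) + 25566)*(337105/7) = ((-19694 - 1*36046) + 25566)*(337105/7) = ((-19694 - 36046) + 25566)*(337105/7) = (-55740 + 25566)*(337105/7) = -30174*337105/7 = -10171806270/7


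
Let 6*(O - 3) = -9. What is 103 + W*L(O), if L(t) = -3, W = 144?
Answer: -329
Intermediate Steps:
O = 3/2 (O = 3 + (⅙)*(-9) = 3 - 3/2 = 3/2 ≈ 1.5000)
103 + W*L(O) = 103 + 144*(-3) = 103 - 432 = -329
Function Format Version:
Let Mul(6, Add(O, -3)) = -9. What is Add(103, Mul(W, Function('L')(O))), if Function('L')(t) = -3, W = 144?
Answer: -329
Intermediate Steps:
O = Rational(3, 2) (O = Add(3, Mul(Rational(1, 6), -9)) = Add(3, Rational(-3, 2)) = Rational(3, 2) ≈ 1.5000)
Add(103, Mul(W, Function('L')(O))) = Add(103, Mul(144, -3)) = Add(103, -432) = -329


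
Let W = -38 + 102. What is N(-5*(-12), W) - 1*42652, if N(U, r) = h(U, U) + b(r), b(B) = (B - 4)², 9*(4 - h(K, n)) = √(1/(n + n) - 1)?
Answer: -39048 - I*√3570/540 ≈ -39048.0 - 0.11065*I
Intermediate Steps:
h(K, n) = 4 - √(-1 + 1/(2*n))/9 (h(K, n) = 4 - √(1/(n + n) - 1)/9 = 4 - √(1/(2*n) - 1)/9 = 4 - √(-1 + 1/(2*n))/9)
b(B) = (-4 + B)²
W = 64
N(U, r) = 4 + (-4 + r)² - √(-4 + 2/U)/18 (N(U, r) = (4 - √(-4 + 2/U)/18) + (-4 + r)² = 4 + (-4 + r)² - √(-4 + 2/U)/18)
N(-5*(-12), W) - 1*42652 = (20 + 64² - 8*64 - √(-4 + 2/((-5*(-12))))/18) - 1*42652 = (20 + 4096 - 512 - √(-4 + 2/60)/18) - 42652 = (20 + 4096 - 512 - √(-4 + 2*(1/60))/18) - 42652 = (20 + 4096 - 512 - √(-4 + 1/30)/18) - 42652 = (20 + 4096 - 512 - I*√3570/540) - 42652 = (3604 - I*√3570/540) - 42652 = -39048 - I*√3570/540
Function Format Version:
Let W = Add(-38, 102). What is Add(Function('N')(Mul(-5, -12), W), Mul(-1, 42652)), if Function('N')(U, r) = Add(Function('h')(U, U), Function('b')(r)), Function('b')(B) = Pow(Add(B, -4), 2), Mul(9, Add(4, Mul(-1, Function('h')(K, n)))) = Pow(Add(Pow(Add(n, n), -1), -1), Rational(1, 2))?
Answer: Add(-39048, Mul(Rational(-1, 540), I, Pow(3570, Rational(1, 2)))) ≈ Add(-39048., Mul(-0.11065, I))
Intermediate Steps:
Function('h')(K, n) = Add(4, Mul(Rational(-1, 9), Pow(Add(-1, Mul(Rational(1, 2), Pow(n, -1))), Rational(1, 2)))) (Function('h')(K, n) = Add(4, Mul(Rational(-1, 9), Pow(Add(Pow(Add(n, n), -1), -1), Rational(1, 2)))) = Add(4, Mul(Rational(-1, 9), Pow(Add(Pow(Mul(2, n), -1), -1), Rational(1, 2)))) = Add(4, Mul(Rational(-1, 9), Pow(Add(Mul(Rational(1, 2), Pow(n, -1)), -1), Rational(1, 2)))) = Add(4, Mul(Rational(-1, 9), Pow(Add(-1, Mul(Rational(1, 2), Pow(n, -1))), Rational(1, 2)))))
Function('b')(B) = Pow(Add(-4, B), 2)
W = 64
Function('N')(U, r) = Add(4, Pow(Add(-4, r), 2), Mul(Rational(-1, 18), Pow(Add(-4, Mul(2, Pow(U, -1))), Rational(1, 2)))) (Function('N')(U, r) = Add(Add(4, Mul(Rational(-1, 18), Pow(Add(-4, Mul(2, Pow(U, -1))), Rational(1, 2)))), Pow(Add(-4, r), 2)) = Add(4, Pow(Add(-4, r), 2), Mul(Rational(-1, 18), Pow(Add(-4, Mul(2, Pow(U, -1))), Rational(1, 2)))))
Add(Function('N')(Mul(-5, -12), W), Mul(-1, 42652)) = Add(Add(20, Pow(64, 2), Mul(-8, 64), Mul(Rational(-1, 18), Pow(Add(-4, Mul(2, Pow(Mul(-5, -12), -1))), Rational(1, 2)))), Mul(-1, 42652)) = Add(Add(20, 4096, -512, Mul(Rational(-1, 18), Pow(Add(-4, Mul(2, Pow(60, -1))), Rational(1, 2)))), -42652) = Add(Add(20, 4096, -512, Mul(Rational(-1, 18), Pow(Add(-4, Mul(2, Rational(1, 60))), Rational(1, 2)))), -42652) = Add(Add(20, 4096, -512, Mul(Rational(-1, 18), Pow(Add(-4, Rational(1, 30)), Rational(1, 2)))), -42652) = Add(Add(20, 4096, -512, Mul(Rational(-1, 18), Pow(Rational(-119, 30), Rational(1, 2)))), -42652) = Add(Add(20, 4096, -512, Mul(Rational(-1, 18), Mul(Rational(1, 30), I, Pow(3570, Rational(1, 2))))), -42652) = Add(Add(20, 4096, -512, Mul(Rational(-1, 540), I, Pow(3570, Rational(1, 2)))), -42652) = Add(Add(3604, Mul(Rational(-1, 540), I, Pow(3570, Rational(1, 2)))), -42652) = Add(-39048, Mul(Rational(-1, 540), I, Pow(3570, Rational(1, 2))))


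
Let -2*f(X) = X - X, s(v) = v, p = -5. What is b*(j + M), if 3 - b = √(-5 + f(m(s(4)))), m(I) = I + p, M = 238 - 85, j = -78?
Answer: 225 - 75*I*√5 ≈ 225.0 - 167.71*I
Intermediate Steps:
M = 153
m(I) = -5 + I (m(I) = I - 5 = -5 + I)
f(X) = 0 (f(X) = -(X - X)/2 = -½*0 = 0)
b = 3 - I*√5 (b = 3 - √(-5 + 0) = 3 - √(-5) = 3 - I*√5 ≈ 3.0 - 2.2361*I)
b*(j + M) = (3 - I*√5)*(-78 + 153) = (3 - I*√5)*75 = 225 - 75*I*√5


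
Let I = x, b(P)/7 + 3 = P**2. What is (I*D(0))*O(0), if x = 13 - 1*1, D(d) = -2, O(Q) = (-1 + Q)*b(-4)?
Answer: 2184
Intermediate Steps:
b(P) = -21 + 7*P**2
O(Q) = -91 + 91*Q (O(Q) = (-1 + Q)*(-21 + 7*(-4)**2) = (-1 + Q)*(-21 + 7*16) = (-1 + Q)*(-21 + 112) = (-1 + Q)*91 = -91 + 91*Q)
x = 12 (x = 13 - 1 = 12)
I = 12
(I*D(0))*O(0) = (12*(-2))*(-91 + 91*0) = -24*(-91 + 0) = -24*(-91) = 2184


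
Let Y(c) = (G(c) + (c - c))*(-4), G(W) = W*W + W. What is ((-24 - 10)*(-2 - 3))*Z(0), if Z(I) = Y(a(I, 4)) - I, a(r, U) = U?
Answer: -13600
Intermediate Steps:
G(W) = W + W² (G(W) = W² + W = W + W²)
Y(c) = -4*c*(1 + c) (Y(c) = (c*(1 + c) + (c - c))*(-4) = (c*(1 + c) + 0)*(-4) = (c*(1 + c))*(-4) = -4*c*(1 + c))
Z(I) = -80 - I (Z(I) = -4*4*(1 + 4) - I = -4*4*5 - I = -80 - I)
((-24 - 10)*(-2 - 3))*Z(0) = ((-24 - 10)*(-2 - 3))*(-80 - 1*0) = (-34*(-5))*(-80 + 0) = 170*(-80) = -13600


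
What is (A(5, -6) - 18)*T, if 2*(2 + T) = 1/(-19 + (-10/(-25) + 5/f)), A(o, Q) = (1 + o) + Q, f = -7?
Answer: 24651/676 ≈ 36.466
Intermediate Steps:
A(o, Q) = 1 + Q + o
T = -2739/1352 (T = -2 + 1/(2*(-19 + (-10/(-25) + 5/(-7)))) = -2 + 1/(2*(-19 + (-10*(-1/25) + 5*(-⅐)))) = -2 + 1/(2*(-19 + (⅖ - 5/7))) = -2 + 1/(2*(-19 - 11/35)) = -2 + 1/(2*(-676/35)) = -2 + (½)*(-35/676) = -2 - 35/1352 = -2739/1352 ≈ -2.0259)
(A(5, -6) - 18)*T = ((1 - 6 + 5) - 18)*(-2739/1352) = (0 - 18)*(-2739/1352) = -18*(-2739/1352) = 24651/676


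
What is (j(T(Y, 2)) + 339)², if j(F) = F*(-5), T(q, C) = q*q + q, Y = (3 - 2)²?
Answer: 108241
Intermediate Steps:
Y = 1 (Y = 1² = 1)
T(q, C) = q + q² (T(q, C) = q² + q = q + q²)
j(F) = -5*F
(j(T(Y, 2)) + 339)² = (-5*(1 + 1) + 339)² = (-5*2 + 339)² = (-10 + 339)² = 329² = 108241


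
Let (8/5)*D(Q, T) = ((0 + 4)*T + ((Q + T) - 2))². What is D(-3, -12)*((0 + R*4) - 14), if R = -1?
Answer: -190125/4 ≈ -47531.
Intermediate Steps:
D(Q, T) = 5*(-2 + Q + 5*T)²/8 (D(Q, T) = 5*((0 + 4)*T + ((Q + T) - 2))²/8 = 5*(4*T + (-2 + Q + T))²/8 = 5*(-2 + Q + 5*T)²/8)
D(-3, -12)*((0 + R*4) - 14) = (5*(-2 - 3 + 5*(-12))²/8)*((0 - 1*4) - 14) = (5*(-2 - 3 - 60)²/8)*((0 - 4) - 14) = ((5/8)*(-65)²)*(-4 - 14) = ((5/8)*4225)*(-18) = (21125/8)*(-18) = -190125/4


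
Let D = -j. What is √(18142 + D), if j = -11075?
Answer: √29217 ≈ 170.93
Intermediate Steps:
D = 11075 (D = -1*(-11075) = 11075)
√(18142 + D) = √(18142 + 11075) = √29217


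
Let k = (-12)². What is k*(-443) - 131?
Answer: -63923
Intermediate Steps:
k = 144
k*(-443) - 131 = 144*(-443) - 131 = -63792 - 131 = -63923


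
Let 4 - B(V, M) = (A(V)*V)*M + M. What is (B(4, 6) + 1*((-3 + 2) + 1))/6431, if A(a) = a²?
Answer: -386/6431 ≈ -0.060022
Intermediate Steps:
B(V, M) = 4 - M - M*V³ (B(V, M) = 4 - ((V²*V)*M + M) = 4 - (V³*M + M) = 4 - (M*V³ + M) = 4 - (M + M*V³) = 4 + (-M - M*V³) = 4 - M - M*V³)
(B(4, 6) + 1*((-3 + 2) + 1))/6431 = ((4 - 1*6 - 1*6*4³) + 1*((-3 + 2) + 1))/6431 = ((4 - 6 - 1*6*64) + 1*(-1 + 1))*(1/6431) = ((4 - 6 - 384) + 1*0)*(1/6431) = (-386 + 0)*(1/6431) = -386*1/6431 = -386/6431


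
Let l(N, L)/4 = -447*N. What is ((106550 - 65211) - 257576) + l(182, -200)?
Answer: -541653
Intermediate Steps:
l(N, L) = -1788*N (l(N, L) = 4*(-447*N) = -1788*N)
((106550 - 65211) - 257576) + l(182, -200) = ((106550 - 65211) - 257576) - 1788*182 = (41339 - 257576) - 325416 = -216237 - 325416 = -541653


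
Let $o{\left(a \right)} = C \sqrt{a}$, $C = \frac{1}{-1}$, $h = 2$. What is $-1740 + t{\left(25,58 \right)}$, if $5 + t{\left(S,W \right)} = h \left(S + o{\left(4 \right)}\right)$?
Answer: $-1699$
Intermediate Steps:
$C = -1$
$o{\left(a \right)} = - \sqrt{a}$
$t{\left(S,W \right)} = -9 + 2 S$ ($t{\left(S,W \right)} = -5 + 2 \left(S - \sqrt{4}\right) = -5 + 2 \left(S - 2\right) = -5 + 2 \left(-2 + S\right) = -5 + \left(-4 + 2 S\right) = -9 + 2 S$)
$-1740 + t{\left(25,58 \right)} = -1740 + \left(-9 + 2 \cdot 25\right) = -1740 + \left(-9 + 50\right) = -1740 + 41 = -1699$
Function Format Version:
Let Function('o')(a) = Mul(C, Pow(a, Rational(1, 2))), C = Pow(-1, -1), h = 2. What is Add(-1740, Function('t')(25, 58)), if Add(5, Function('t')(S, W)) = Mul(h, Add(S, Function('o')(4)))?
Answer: -1699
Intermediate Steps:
C = -1
Function('o')(a) = Mul(-1, Pow(a, Rational(1, 2)))
Function('t')(S, W) = Add(-9, Mul(2, S)) (Function('t')(S, W) = Add(-5, Mul(2, Add(S, Mul(-1, Pow(4, Rational(1, 2)))))) = Add(-5, Mul(2, Add(S, Mul(-1, 2)))) = Add(-5, Mul(2, Add(S, -2))) = Add(-5, Mul(2, Add(-2, S))) = Add(-5, Add(-4, Mul(2, S))) = Add(-9, Mul(2, S)))
Add(-1740, Function('t')(25, 58)) = Add(-1740, Add(-9, Mul(2, 25))) = Add(-1740, Add(-9, 50)) = Add(-1740, 41) = -1699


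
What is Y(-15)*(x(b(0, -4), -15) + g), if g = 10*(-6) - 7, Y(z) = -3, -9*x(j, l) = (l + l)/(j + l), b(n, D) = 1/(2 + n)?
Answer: 5849/29 ≈ 201.69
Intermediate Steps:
x(j, l) = -2*l/(9*(j + l)) (x(j, l) = -(l + l)/(9*(j + l)) = -2*l/(9*(j + l)))
g = -67 (g = -60 - 7 = -67)
Y(-15)*(x(b(0, -4), -15) + g) = -3*(-2*(-15)/(9/(2 + 0) + 9*(-15)) - 67) = -3*(-2*(-15)/(9/2 - 135) - 67) = -3*(-2*(-15)/(-261/2) - 67) = -3*(-2*(-15)*(-2/261) - 67) = -3*(-20/87 - 67) = -3*(-5849/87) = 5849/29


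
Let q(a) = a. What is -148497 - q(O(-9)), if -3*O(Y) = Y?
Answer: -148500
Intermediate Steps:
O(Y) = -Y/3
-148497 - q(O(-9)) = -148497 - (-1)*(-9)/3 = -148497 - 1*3 = -148497 - 3 = -148500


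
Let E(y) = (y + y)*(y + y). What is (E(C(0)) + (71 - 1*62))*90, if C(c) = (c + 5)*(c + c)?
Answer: 810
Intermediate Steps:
C(c) = 2*c*(5 + c) (C(c) = (5 + c)*(2*c) = 2*c*(5 + c))
E(y) = 4*y**2 (E(y) = (2*y)*(2*y) = 4*y**2)
(E(C(0)) + (71 - 1*62))*90 = (4*(2*0*(5 + 0))**2 + (71 - 1*62))*90 = (4*(2*0*5)**2 + (71 - 62))*90 = (4*0**2 + 9)*90 = (4*0 + 9)*90 = (0 + 9)*90 = 9*90 = 810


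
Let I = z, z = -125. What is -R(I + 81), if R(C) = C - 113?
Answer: 157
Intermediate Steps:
I = -125
R(C) = -113 + C
-R(I + 81) = -(-113 + (-125 + 81)) = -(-113 - 44) = -1*(-157) = 157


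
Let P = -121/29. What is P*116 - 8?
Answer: -492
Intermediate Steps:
P = -121/29 (P = -121*1/29 = -121/29 ≈ -4.1724)
P*116 - 8 = -121/29*116 - 8 = -484 - 8 = -492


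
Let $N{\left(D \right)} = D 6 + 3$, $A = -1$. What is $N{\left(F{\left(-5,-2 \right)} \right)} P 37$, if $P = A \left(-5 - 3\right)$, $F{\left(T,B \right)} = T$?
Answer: $-7992$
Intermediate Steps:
$N{\left(D \right)} = 3 + 6 D$ ($N{\left(D \right)} = 6 D + 3 = 3 + 6 D$)
$P = 8$ ($P = - (-5 - 3) = \left(-1\right) \left(-8\right) = 8$)
$N{\left(F{\left(-5,-2 \right)} \right)} P 37 = \left(3 + 6 \left(-5\right)\right) 8 \cdot 37 = \left(3 - 30\right) 8 \cdot 37 = \left(-27\right) 8 \cdot 37 = \left(-216\right) 37 = -7992$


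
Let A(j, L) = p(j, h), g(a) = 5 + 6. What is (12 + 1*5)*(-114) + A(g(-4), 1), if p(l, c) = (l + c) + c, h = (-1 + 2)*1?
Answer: -1925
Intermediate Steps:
h = 1 (h = 1*1 = 1)
p(l, c) = l + 2*c (p(l, c) = (c + l) + c = l + 2*c)
g(a) = 11
A(j, L) = 2 + j (A(j, L) = j + 2*1 = j + 2 = 2 + j)
(12 + 1*5)*(-114) + A(g(-4), 1) = (12 + 1*5)*(-114) + (2 + 11) = (12 + 5)*(-114) + 13 = 17*(-114) + 13 = -1938 + 13 = -1925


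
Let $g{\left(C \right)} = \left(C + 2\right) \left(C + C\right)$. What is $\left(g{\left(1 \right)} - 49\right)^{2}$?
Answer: $1849$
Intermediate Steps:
$g{\left(C \right)} = 2 C \left(2 + C\right)$ ($g{\left(C \right)} = \left(2 + C\right) 2 C = 2 C \left(2 + C\right)$)
$\left(g{\left(1 \right)} - 49\right)^{2} = \left(2 \cdot 1 \left(2 + 1\right) - 49\right)^{2} = \left(2 \cdot 1 \cdot 3 - 49\right)^{2} = \left(6 - 49\right)^{2} = \left(-43\right)^{2} = 1849$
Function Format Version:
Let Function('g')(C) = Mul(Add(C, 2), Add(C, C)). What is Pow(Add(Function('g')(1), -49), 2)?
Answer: 1849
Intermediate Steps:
Function('g')(C) = Mul(2, C, Add(2, C)) (Function('g')(C) = Mul(Add(2, C), Mul(2, C)) = Mul(2, C, Add(2, C)))
Pow(Add(Function('g')(1), -49), 2) = Pow(Add(Mul(2, 1, Add(2, 1)), -49), 2) = Pow(Add(Mul(2, 1, 3), -49), 2) = Pow(Add(6, -49), 2) = Pow(-43, 2) = 1849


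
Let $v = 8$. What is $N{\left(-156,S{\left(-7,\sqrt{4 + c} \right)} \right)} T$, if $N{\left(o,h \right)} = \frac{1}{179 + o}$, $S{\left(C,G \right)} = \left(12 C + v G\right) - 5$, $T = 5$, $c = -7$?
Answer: $\frac{5}{23} \approx 0.21739$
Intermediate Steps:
$S{\left(C,G \right)} = -5 + 8 G + 12 C$ ($S{\left(C,G \right)} = \left(12 C + 8 G\right) - 5 = \left(8 G + 12 C\right) - 5 = -5 + 8 G + 12 C$)
$N{\left(-156,S{\left(-7,\sqrt{4 + c} \right)} \right)} T = \frac{1}{179 - 156} \cdot 5 = \frac{1}{23} \cdot 5 = \frac{5}{23}$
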